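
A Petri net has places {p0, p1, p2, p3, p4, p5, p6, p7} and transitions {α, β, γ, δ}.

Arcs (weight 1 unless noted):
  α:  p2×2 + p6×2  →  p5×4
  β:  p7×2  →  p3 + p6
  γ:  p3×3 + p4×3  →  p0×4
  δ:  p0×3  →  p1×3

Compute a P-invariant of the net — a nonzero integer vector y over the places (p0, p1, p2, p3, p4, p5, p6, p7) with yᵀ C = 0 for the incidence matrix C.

Incidence matrix C (rows=places, cols=transitions):
        α    β    γ    δ
   p0   0    0    4   -3
   p1   0    0    0    3
   p2  -2    0    0    0
   p3   0    1   -3    0
   p4   0    0   -3    0
   p5   4    0    0    0
   p6  -2    1    0    0
   p7   0   -2    0    0

Candidate y = [3, 3, 0, 0, 4, 0, 0, 0]; check y·C column-wise:
  col α: 3·0 + 3·0 + 0·-2 + 4·0 + 0·4 + 0·-2 = 0
  col β: 3·0 + 3·0 + 0·1 + 4·0 + 0·1 + 0·-2 = 0
  col γ: 3·4 + 3·0 + 0·-3 + 4·-3 = 0
  col δ: 3·-3 + 3·3 + 4·0 = 0

y = (p0:3, p1:3, p2:0, p3:0, p4:4, p5:0, p6:0, p7:0)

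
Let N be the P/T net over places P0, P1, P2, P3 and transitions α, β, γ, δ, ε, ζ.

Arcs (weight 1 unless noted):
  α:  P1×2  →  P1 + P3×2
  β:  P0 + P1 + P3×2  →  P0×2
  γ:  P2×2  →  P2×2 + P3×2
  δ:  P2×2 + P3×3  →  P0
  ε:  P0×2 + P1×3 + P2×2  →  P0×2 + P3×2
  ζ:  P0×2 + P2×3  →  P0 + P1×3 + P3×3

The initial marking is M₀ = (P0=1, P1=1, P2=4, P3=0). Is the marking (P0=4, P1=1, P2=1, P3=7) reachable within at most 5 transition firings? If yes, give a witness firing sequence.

NO — not reachable within 5 firings

depth 0: 1 marking
depth 1: 2 markings reached so far
depth 2: 4 markings reached so far
depth 3: 8 markings reached so far
depth 4: 14 markings reached so far
depth 5: 24 markings reached so far
target is not among the 24 markings reachable within 5 steps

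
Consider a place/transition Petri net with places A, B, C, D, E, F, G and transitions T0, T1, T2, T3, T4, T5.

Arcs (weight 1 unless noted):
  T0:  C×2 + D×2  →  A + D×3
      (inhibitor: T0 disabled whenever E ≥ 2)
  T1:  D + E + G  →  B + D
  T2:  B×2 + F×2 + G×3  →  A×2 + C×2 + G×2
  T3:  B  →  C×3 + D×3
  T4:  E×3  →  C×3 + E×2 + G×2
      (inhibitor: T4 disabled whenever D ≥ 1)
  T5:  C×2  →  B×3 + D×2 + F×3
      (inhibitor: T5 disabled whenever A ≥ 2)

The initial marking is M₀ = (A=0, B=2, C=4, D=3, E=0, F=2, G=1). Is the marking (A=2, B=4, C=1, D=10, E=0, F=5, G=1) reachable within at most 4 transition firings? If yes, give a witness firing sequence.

YES — reachable via ⟨T0, T3, T5, T0⟩ (4 firings)

step 1: fire T0:  (A=0, B=2, C=4, D=3, E=0, F=2, G=1) → (A=1, B=2, C=2, D=4, E=0, F=2, G=1)
step 2: fire T3:  (A=1, B=2, C=2, D=4, E=0, F=2, G=1) → (A=1, B=1, C=5, D=7, E=0, F=2, G=1)
step 3: fire T5:  (A=1, B=1, C=5, D=7, E=0, F=2, G=1) → (A=1, B=4, C=3, D=9, E=0, F=5, G=1)
step 4: fire T0:  (A=1, B=4, C=3, D=9, E=0, F=5, G=1) → (A=2, B=4, C=1, D=10, E=0, F=5, G=1)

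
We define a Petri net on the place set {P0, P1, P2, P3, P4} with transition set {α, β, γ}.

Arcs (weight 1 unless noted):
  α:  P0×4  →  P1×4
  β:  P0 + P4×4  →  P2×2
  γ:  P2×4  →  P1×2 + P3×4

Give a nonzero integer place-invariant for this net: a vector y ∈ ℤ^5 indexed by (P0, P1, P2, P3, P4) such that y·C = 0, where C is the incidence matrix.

Incidence matrix C (rows=places, cols=transitions):
        α    β    γ
   P0  -4   -1    0
   P1   4    0    2
   P2   0    2   -4
   P3   0    0    4
   P4   0   -4    0

Candidate y = [2, 2, 1, 0, 0]; check y·C column-wise:
  col α: 2·-4 + 2·4 + 1·0 = 0
  col β: 2·-1 + 2·0 + 1·2 + 0·-4 = 0
  col γ: 2·0 + 2·2 + 1·-4 + 0·4 = 0

y = (P0:2, P1:2, P2:1, P3:0, P4:0)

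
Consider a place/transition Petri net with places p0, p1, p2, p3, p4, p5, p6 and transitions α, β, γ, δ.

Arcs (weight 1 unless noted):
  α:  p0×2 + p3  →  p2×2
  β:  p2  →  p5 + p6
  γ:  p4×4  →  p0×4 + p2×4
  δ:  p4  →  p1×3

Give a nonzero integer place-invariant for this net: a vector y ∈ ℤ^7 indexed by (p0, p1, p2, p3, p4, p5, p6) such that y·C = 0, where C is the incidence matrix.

Incidence matrix C (rows=places, cols=transitions):
        α    β    γ    δ
   p0  -2    0    4    0
   p1   0    0    0    3
   p2   2   -1    4    0
   p3  -1    0    0    0
   p4   0    0   -4   -1
   p5   0    1    0    0
   p6   0    1    0    0

Candidate y = [3, 1, 0, -6, 3, 0, 0]; check y·C column-wise:
  col α: 3·-2 + 1·0 + 0·2 + -6·-1 + 3·0 = 0
  col β: 3·0 + 1·0 + 0·-1 + -6·0 + 3·0 + 0·1 + 0·1 = 0
  col γ: 3·4 + 1·0 + 0·4 + -6·0 + 3·-4 = 0
  col δ: 3·0 + 1·3 + -6·0 + 3·-1 = 0

y = (p0:3, p1:1, p2:0, p3:-6, p4:3, p5:0, p6:0)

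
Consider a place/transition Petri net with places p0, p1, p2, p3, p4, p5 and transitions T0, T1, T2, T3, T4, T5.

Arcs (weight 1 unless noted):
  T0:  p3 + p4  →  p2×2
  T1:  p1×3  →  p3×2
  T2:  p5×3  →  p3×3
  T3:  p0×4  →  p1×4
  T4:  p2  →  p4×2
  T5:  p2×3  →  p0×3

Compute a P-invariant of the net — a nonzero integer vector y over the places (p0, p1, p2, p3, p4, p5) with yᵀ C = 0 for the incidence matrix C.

y = (p0:2, p1:2, p2:2, p3:3, p4:1, p5:3)

Incidence matrix C (rows=places, cols=transitions):
       T0   T1   T2   T3   T4   T5
   p0   0    0    0   -4    0    3
   p1   0   -3    0    4    0    0
   p2   2    0    0    0   -1   -3
   p3  -1    2    3    0    0    0
   p4  -1    0    0    0    2    0
   p5   0    0   -3    0    0    0

Candidate y = [2, 2, 2, 3, 1, 3]; check y·C column-wise:
  col T0: 2·0 + 2·0 + 2·2 + 3·-1 + 1·-1 + 3·0 = 0
  col T1: 2·0 + 2·-3 + 2·0 + 3·2 + 1·0 + 3·0 = 0
  col T2: 2·0 + 2·0 + 2·0 + 3·3 + 1·0 + 3·-3 = 0
  col T3: 2·-4 + 2·4 + 2·0 + 3·0 + 1·0 + 3·0 = 0
  col T4: 2·0 + 2·0 + 2·-1 + 3·0 + 1·2 + 3·0 = 0
  col T5: 2·3 + 2·0 + 2·-3 + 3·0 + 1·0 + 3·0 = 0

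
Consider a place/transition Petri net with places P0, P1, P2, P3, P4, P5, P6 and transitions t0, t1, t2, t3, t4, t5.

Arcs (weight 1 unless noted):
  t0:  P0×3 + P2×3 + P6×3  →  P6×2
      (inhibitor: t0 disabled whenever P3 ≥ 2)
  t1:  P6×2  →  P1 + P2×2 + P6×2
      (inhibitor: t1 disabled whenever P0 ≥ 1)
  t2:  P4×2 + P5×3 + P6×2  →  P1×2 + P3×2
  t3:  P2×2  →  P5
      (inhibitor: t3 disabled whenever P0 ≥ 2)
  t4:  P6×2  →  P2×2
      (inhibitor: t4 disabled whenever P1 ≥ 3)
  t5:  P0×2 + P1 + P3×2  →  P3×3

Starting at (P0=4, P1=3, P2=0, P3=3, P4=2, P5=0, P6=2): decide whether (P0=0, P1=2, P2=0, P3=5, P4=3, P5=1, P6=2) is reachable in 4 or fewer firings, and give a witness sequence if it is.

depth 0: 1 marking
depth 1: 2 markings reached so far
depth 2: 4 markings reached so far
depth 3: 6 markings reached so far
depth 4: 10 markings reached so far
target is not among the 10 markings reachable within 4 steps

NO — not reachable within 4 firings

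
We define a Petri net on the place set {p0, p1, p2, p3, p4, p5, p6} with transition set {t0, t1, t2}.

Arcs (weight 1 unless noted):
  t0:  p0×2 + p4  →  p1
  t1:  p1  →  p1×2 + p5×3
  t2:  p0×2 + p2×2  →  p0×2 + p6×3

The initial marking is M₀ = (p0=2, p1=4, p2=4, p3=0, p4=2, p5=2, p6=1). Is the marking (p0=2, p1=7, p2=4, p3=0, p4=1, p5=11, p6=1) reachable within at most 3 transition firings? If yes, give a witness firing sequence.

depth 0: 1 marking
depth 1: 4 markings reached so far
depth 2: 9 markings reached so far
depth 3: 15 markings reached so far
target is not among the 15 markings reachable within 3 steps

NO — not reachable within 3 firings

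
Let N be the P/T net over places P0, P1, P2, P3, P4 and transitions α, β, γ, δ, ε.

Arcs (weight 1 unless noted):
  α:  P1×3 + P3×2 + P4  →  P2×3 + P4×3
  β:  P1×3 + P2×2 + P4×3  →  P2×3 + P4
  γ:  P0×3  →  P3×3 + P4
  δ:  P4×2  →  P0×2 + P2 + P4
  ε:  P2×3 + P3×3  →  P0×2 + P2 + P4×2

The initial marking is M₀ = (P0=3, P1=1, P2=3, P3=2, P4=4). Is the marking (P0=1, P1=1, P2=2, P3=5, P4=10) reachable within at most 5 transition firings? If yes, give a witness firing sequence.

NO — not reachable within 5 firings

depth 0: 1 marking
depth 1: 3 markings reached so far
depth 2: 6 markings reached so far
depth 3: 9 markings reached so far
depth 4: 13 markings reached so far
depth 5: 17 markings reached so far
target is not among the 17 markings reachable within 5 steps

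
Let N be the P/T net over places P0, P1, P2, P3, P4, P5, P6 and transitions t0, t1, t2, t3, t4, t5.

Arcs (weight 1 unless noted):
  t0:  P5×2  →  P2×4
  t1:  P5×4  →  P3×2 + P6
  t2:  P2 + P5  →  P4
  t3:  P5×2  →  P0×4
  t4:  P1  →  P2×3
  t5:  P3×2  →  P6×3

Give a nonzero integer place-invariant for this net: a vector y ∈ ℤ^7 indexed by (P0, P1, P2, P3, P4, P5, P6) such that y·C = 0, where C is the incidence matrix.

Incidence matrix C (rows=places, cols=transitions):
       t0   t1   t2   t3   t4   t5
   P0   0    0    0    4    0    0
   P1   0    0    0    0   -1    0
   P2   4    0   -1    0    3    0
   P3   0    2    0    0    0   -2
   P4   0    0    1    0    0    0
   P5  -2   -4   -1   -2    0    0
   P6   0    1    0    0    0    3

Candidate y = [1, 3, 1, 3, 3, 2, 2]; check y·C column-wise:
  col t0: 1·0 + 3·0 + 1·4 + 3·0 + 3·0 + 2·-2 + 2·0 = 0
  col t1: 1·0 + 3·0 + 1·0 + 3·2 + 3·0 + 2·-4 + 2·1 = 0
  col t2: 1·0 + 3·0 + 1·-1 + 3·0 + 3·1 + 2·-1 + 2·0 = 0
  col t3: 1·4 + 3·0 + 1·0 + 3·0 + 3·0 + 2·-2 + 2·0 = 0
  col t4: 1·0 + 3·-1 + 1·3 + 3·0 + 3·0 + 2·0 + 2·0 = 0
  col t5: 1·0 + 3·0 + 1·0 + 3·-2 + 3·0 + 2·0 + 2·3 = 0

y = (P0:1, P1:3, P2:1, P3:3, P4:3, P5:2, P6:2)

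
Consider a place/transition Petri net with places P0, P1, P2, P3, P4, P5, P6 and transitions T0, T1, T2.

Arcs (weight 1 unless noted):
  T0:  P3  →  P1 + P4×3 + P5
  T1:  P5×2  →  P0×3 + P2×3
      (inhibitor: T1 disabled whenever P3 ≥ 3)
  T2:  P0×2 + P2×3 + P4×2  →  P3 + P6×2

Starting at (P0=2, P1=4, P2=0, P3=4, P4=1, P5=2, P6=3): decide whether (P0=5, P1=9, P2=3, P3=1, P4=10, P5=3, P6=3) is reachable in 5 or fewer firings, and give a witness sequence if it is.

NO — not reachable within 5 firings

depth 0: 1 marking
depth 1: 2 markings reached so far
depth 2: 3 markings reached so far
depth 3: 5 markings reached so far
depth 4: 9 markings reached so far
depth 5: 13 markings reached so far
target is not among the 13 markings reachable within 5 steps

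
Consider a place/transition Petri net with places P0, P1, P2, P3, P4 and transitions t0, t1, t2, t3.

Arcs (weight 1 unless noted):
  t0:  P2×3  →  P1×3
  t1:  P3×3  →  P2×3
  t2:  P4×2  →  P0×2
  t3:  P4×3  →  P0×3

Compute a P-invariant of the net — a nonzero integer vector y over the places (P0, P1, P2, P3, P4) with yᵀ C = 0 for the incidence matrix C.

y = (P0:0, P1:1, P2:1, P3:1, P4:0)

Incidence matrix C (rows=places, cols=transitions):
       t0   t1   t2   t3
   P0   0    0    2    3
   P1   3    0    0    0
   P2  -3    3    0    0
   P3   0   -3    0    0
   P4   0    0   -2   -3

Candidate y = [0, 1, 1, 1, 0]; check y·C column-wise:
  col t0: 1·3 + 1·-3 + 1·0 = 0
  col t1: 1·0 + 1·3 + 1·-3 = 0
  col t2: 0·2 + 1·0 + 1·0 + 1·0 + 0·-2 = 0
  col t3: 0·3 + 1·0 + 1·0 + 1·0 + 0·-3 = 0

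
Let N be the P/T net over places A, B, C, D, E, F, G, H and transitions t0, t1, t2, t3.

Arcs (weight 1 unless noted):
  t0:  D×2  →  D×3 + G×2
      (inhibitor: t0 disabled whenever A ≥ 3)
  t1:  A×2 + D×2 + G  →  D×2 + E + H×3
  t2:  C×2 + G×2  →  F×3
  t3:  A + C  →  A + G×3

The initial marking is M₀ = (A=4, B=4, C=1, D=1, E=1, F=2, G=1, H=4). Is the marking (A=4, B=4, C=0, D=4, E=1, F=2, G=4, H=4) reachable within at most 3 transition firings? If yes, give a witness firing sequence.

NO — not reachable within 3 firings

depth 0: 1 marking
depth 1: 2 markings reached so far
depth 2: 2 markings reached so far
(frontier empty at depth 2; search complete)
target is not among the 2 markings reachable within 3 steps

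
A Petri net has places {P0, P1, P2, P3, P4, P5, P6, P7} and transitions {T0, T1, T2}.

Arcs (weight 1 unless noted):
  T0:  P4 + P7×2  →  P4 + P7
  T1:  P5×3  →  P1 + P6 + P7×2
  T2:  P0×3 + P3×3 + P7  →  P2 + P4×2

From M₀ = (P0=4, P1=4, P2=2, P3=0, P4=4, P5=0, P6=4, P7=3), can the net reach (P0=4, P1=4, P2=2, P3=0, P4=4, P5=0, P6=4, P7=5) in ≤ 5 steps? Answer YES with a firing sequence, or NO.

NO — not reachable within 5 firings

depth 0: 1 marking
depth 1: 2 markings reached so far
depth 2: 3 markings reached so far
depth 3: 3 markings reached so far
(frontier empty at depth 3; search complete)
target is not among the 3 markings reachable within 5 steps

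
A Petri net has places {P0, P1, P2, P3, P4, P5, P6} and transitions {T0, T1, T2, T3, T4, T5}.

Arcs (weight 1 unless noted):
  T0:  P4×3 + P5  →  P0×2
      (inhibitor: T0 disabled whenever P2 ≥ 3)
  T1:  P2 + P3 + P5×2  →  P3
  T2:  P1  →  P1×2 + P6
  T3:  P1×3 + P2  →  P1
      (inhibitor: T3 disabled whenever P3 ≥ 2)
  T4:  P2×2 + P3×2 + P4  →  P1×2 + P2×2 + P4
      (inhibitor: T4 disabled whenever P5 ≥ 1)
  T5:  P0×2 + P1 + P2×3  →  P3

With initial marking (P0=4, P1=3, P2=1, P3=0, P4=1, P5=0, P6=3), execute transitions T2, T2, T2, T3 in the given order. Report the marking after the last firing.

(P0=4, P1=4, P2=0, P3=0, P4=1, P5=0, P6=6)

step 1: fire T2:  (P0=4, P1=3, P2=1, P3=0, P4=1, P5=0, P6=3) → (P0=4, P1=4, P2=1, P3=0, P4=1, P5=0, P6=4)
step 2: fire T2:  (P0=4, P1=4, P2=1, P3=0, P4=1, P5=0, P6=4) → (P0=4, P1=5, P2=1, P3=0, P4=1, P5=0, P6=5)
step 3: fire T2:  (P0=4, P1=5, P2=1, P3=0, P4=1, P5=0, P6=5) → (P0=4, P1=6, P2=1, P3=0, P4=1, P5=0, P6=6)
step 4: fire T3:  (P0=4, P1=6, P2=1, P3=0, P4=1, P5=0, P6=6) → (P0=4, P1=4, P2=0, P3=0, P4=1, P5=0, P6=6)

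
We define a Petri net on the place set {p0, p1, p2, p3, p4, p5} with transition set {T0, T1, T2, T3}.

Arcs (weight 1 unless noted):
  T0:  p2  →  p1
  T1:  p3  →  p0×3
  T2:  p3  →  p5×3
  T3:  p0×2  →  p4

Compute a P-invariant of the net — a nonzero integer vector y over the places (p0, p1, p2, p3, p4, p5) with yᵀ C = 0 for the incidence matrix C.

y = (p0:0, p1:1, p2:1, p3:0, p4:0, p5:0)

Incidence matrix C (rows=places, cols=transitions):
       T0   T1   T2   T3
   p0   0    3    0   -2
   p1   1    0    0    0
   p2  -1    0    0    0
   p3   0   -1   -1    0
   p4   0    0    0    1
   p5   0    0    3    0

Candidate y = [0, 1, 1, 0, 0, 0]; check y·C column-wise:
  col T0: 1·1 + 1·-1 = 0
  col T1: 0·3 + 1·0 + 1·0 + 0·-1 = 0
  col T2: 1·0 + 1·0 + 0·-1 + 0·3 = 0
  col T3: 0·-2 + 1·0 + 1·0 + 0·1 = 0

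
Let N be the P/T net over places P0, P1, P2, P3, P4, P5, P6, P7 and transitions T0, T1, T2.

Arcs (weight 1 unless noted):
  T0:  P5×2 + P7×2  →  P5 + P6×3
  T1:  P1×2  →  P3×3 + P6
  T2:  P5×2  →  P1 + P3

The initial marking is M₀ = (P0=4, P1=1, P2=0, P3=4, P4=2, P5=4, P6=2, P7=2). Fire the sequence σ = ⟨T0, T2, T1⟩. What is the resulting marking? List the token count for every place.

step 1: fire T0:  (P0=4, P1=1, P2=0, P3=4, P4=2, P5=4, P6=2, P7=2) → (P0=4, P1=1, P2=0, P3=4, P4=2, P5=3, P6=5, P7=0)
step 2: fire T2:  (P0=4, P1=1, P2=0, P3=4, P4=2, P5=3, P6=5, P7=0) → (P0=4, P1=2, P2=0, P3=5, P4=2, P5=1, P6=5, P7=0)
step 3: fire T1:  (P0=4, P1=2, P2=0, P3=5, P4=2, P5=1, P6=5, P7=0) → (P0=4, P1=0, P2=0, P3=8, P4=2, P5=1, P6=6, P7=0)

(P0=4, P1=0, P2=0, P3=8, P4=2, P5=1, P6=6, P7=0)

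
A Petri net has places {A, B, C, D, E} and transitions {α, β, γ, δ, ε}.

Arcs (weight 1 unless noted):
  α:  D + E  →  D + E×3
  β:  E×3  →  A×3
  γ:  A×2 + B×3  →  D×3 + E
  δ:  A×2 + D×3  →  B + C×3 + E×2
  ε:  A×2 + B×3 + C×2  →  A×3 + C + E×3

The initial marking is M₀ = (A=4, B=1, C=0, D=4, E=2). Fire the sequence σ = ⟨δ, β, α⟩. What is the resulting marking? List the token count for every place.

(A=5, B=2, C=3, D=1, E=3)

step 1: fire δ:  (A=4, B=1, C=0, D=4, E=2) → (A=2, B=2, C=3, D=1, E=4)
step 2: fire β:  (A=2, B=2, C=3, D=1, E=4) → (A=5, B=2, C=3, D=1, E=1)
step 3: fire α:  (A=5, B=2, C=3, D=1, E=1) → (A=5, B=2, C=3, D=1, E=3)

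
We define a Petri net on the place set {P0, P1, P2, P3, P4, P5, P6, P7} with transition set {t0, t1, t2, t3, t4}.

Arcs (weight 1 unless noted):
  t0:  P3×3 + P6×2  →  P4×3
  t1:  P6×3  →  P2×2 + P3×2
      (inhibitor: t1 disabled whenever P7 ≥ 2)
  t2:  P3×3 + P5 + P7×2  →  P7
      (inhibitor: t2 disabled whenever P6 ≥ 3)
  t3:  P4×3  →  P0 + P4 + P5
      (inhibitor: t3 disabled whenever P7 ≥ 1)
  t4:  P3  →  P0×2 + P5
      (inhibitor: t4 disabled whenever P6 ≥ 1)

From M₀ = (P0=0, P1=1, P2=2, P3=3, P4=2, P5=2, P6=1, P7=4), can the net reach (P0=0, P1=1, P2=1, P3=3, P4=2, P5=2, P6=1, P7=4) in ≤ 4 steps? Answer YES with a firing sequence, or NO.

depth 0: 1 marking
depth 1: 2 markings reached so far
depth 2: 2 markings reached so far
(frontier empty at depth 2; search complete)
target is not among the 2 markings reachable within 4 steps

NO — not reachable within 4 firings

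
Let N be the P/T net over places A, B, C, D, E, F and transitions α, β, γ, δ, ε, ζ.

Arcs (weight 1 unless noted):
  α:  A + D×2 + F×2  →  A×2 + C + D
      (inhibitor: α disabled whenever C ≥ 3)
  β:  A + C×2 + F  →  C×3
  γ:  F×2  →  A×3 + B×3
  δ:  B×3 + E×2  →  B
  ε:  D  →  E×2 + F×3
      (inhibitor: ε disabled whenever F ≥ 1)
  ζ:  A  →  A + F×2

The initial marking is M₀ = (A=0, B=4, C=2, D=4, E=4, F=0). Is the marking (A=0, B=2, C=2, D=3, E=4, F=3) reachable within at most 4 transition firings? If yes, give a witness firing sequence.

YES — reachable via ⟨δ, ε⟩ (2 firings)

step 1: fire δ:  (A=0, B=4, C=2, D=4, E=4, F=0) → (A=0, B=2, C=2, D=4, E=2, F=0)
step 2: fire ε:  (A=0, B=2, C=2, D=4, E=2, F=0) → (A=0, B=2, C=2, D=3, E=4, F=3)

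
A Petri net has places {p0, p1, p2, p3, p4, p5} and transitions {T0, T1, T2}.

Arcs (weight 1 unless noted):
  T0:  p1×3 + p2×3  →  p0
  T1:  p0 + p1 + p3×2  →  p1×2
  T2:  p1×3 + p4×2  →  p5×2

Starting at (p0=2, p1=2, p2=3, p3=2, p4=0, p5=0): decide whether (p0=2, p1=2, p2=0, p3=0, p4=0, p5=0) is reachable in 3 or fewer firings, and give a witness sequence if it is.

NO — not reachable within 3 firings

depth 0: 1 marking
depth 1: 2 markings reached so far
depth 2: 3 markings reached so far
depth 3: 3 markings reached so far
(frontier empty at depth 3; search complete)
target is not among the 3 markings reachable within 3 steps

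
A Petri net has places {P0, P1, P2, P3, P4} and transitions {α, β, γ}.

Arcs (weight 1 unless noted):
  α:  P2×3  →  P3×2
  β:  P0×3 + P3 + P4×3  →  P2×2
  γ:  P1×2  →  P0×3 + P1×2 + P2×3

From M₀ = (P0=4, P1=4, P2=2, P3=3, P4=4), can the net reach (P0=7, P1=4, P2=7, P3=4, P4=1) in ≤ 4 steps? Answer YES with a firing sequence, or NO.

step 1: fire β:  (P0=4, P1=4, P2=2, P3=3, P4=4) → (P0=1, P1=4, P2=4, P3=2, P4=1)
step 2: fire α:  (P0=1, P1=4, P2=4, P3=2, P4=1) → (P0=1, P1=4, P2=1, P3=4, P4=1)
step 3: fire γ:  (P0=1, P1=4, P2=1, P3=4, P4=1) → (P0=4, P1=4, P2=4, P3=4, P4=1)
step 4: fire γ:  (P0=4, P1=4, P2=4, P3=4, P4=1) → (P0=7, P1=4, P2=7, P3=4, P4=1)

YES — reachable via ⟨β, α, γ, γ⟩ (4 firings)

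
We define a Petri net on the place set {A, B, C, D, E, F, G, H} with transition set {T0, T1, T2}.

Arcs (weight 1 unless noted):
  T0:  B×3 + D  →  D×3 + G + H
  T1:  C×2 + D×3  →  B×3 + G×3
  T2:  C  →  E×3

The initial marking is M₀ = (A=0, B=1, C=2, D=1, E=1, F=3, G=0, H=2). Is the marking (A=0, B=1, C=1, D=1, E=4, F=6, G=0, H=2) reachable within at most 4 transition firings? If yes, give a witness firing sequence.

NO — not reachable within 4 firings

depth 0: 1 marking
depth 1: 2 markings reached so far
depth 2: 3 markings reached so far
depth 3: 3 markings reached so far
(frontier empty at depth 3; search complete)
target is not among the 3 markings reachable within 4 steps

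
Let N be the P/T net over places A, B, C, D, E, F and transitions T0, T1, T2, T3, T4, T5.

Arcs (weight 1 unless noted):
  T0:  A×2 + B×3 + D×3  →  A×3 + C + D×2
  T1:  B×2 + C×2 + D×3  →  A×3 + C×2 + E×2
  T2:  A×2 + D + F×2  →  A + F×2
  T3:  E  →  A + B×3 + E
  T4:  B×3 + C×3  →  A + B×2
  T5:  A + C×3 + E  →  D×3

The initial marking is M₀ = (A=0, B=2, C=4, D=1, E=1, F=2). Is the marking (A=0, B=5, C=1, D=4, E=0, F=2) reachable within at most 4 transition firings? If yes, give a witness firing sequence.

step 1: fire T3:  (A=0, B=2, C=4, D=1, E=1, F=2) → (A=1, B=5, C=4, D=1, E=1, F=2)
step 2: fire T5:  (A=1, B=5, C=4, D=1, E=1, F=2) → (A=0, B=5, C=1, D=4, E=0, F=2)

YES — reachable via ⟨T3, T5⟩ (2 firings)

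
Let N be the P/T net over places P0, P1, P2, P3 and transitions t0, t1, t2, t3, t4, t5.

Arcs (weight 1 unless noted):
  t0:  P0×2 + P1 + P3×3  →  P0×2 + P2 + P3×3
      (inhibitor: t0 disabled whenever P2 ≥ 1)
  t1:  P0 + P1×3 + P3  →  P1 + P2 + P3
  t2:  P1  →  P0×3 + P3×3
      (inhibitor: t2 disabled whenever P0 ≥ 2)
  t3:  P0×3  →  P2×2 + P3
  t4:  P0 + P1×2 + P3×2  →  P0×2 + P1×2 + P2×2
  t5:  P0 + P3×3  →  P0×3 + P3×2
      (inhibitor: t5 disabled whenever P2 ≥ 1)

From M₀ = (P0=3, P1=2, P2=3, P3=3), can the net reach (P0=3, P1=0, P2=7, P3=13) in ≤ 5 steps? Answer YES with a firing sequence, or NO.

NO — not reachable within 5 firings

depth 0: 1 marking
depth 1: 3 markings reached so far
depth 2: 5 markings reached so far
depth 3: 8 markings reached so far
depth 4: 10 markings reached so far
depth 5: 12 markings reached so far
target is not among the 12 markings reachable within 5 steps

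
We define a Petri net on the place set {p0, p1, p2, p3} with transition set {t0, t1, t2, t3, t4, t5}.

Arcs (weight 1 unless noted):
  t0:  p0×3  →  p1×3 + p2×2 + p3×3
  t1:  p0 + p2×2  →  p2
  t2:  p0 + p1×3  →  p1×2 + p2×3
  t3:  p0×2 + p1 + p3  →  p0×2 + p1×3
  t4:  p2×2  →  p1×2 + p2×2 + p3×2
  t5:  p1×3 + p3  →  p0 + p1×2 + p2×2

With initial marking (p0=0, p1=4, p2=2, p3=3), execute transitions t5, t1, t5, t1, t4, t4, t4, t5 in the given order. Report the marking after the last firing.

(p0=1, p1=7, p2=6, p3=6)

step 1: fire t5:  (p0=0, p1=4, p2=2, p3=3) → (p0=1, p1=3, p2=4, p3=2)
step 2: fire t1:  (p0=1, p1=3, p2=4, p3=2) → (p0=0, p1=3, p2=3, p3=2)
step 3: fire t5:  (p0=0, p1=3, p2=3, p3=2) → (p0=1, p1=2, p2=5, p3=1)
step 4: fire t1:  (p0=1, p1=2, p2=5, p3=1) → (p0=0, p1=2, p2=4, p3=1)
step 5: fire t4:  (p0=0, p1=2, p2=4, p3=1) → (p0=0, p1=4, p2=4, p3=3)
step 6: fire t4:  (p0=0, p1=4, p2=4, p3=3) → (p0=0, p1=6, p2=4, p3=5)
step 7: fire t4:  (p0=0, p1=6, p2=4, p3=5) → (p0=0, p1=8, p2=4, p3=7)
step 8: fire t5:  (p0=0, p1=8, p2=4, p3=7) → (p0=1, p1=7, p2=6, p3=6)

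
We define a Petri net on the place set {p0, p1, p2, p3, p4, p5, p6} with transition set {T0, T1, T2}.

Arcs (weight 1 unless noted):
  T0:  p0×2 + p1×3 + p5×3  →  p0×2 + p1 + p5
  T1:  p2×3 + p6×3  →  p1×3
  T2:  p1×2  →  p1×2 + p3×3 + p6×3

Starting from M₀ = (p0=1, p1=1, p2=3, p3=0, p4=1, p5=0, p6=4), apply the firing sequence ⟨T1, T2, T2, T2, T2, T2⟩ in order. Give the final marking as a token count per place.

step 1: fire T1:  (p0=1, p1=1, p2=3, p3=0, p4=1, p5=0, p6=4) → (p0=1, p1=4, p2=0, p3=0, p4=1, p5=0, p6=1)
step 2: fire T2:  (p0=1, p1=4, p2=0, p3=0, p4=1, p5=0, p6=1) → (p0=1, p1=4, p2=0, p3=3, p4=1, p5=0, p6=4)
step 3: fire T2:  (p0=1, p1=4, p2=0, p3=3, p4=1, p5=0, p6=4) → (p0=1, p1=4, p2=0, p3=6, p4=1, p5=0, p6=7)
step 4: fire T2:  (p0=1, p1=4, p2=0, p3=6, p4=1, p5=0, p6=7) → (p0=1, p1=4, p2=0, p3=9, p4=1, p5=0, p6=10)
step 5: fire T2:  (p0=1, p1=4, p2=0, p3=9, p4=1, p5=0, p6=10) → (p0=1, p1=4, p2=0, p3=12, p4=1, p5=0, p6=13)
step 6: fire T2:  (p0=1, p1=4, p2=0, p3=12, p4=1, p5=0, p6=13) → (p0=1, p1=4, p2=0, p3=15, p4=1, p5=0, p6=16)

(p0=1, p1=4, p2=0, p3=15, p4=1, p5=0, p6=16)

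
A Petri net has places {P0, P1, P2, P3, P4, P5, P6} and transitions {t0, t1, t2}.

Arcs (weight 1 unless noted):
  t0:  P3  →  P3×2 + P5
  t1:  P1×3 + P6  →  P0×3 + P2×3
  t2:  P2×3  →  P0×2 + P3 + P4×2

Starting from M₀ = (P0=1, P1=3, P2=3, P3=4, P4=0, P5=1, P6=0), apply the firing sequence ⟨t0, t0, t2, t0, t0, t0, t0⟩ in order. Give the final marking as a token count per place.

(P0=3, P1=3, P2=0, P3=11, P4=2, P5=7, P6=0)

step 1: fire t0:  (P0=1, P1=3, P2=3, P3=4, P4=0, P5=1, P6=0) → (P0=1, P1=3, P2=3, P3=5, P4=0, P5=2, P6=0)
step 2: fire t0:  (P0=1, P1=3, P2=3, P3=5, P4=0, P5=2, P6=0) → (P0=1, P1=3, P2=3, P3=6, P4=0, P5=3, P6=0)
step 3: fire t2:  (P0=1, P1=3, P2=3, P3=6, P4=0, P5=3, P6=0) → (P0=3, P1=3, P2=0, P3=7, P4=2, P5=3, P6=0)
step 4: fire t0:  (P0=3, P1=3, P2=0, P3=7, P4=2, P5=3, P6=0) → (P0=3, P1=3, P2=0, P3=8, P4=2, P5=4, P6=0)
step 5: fire t0:  (P0=3, P1=3, P2=0, P3=8, P4=2, P5=4, P6=0) → (P0=3, P1=3, P2=0, P3=9, P4=2, P5=5, P6=0)
step 6: fire t0:  (P0=3, P1=3, P2=0, P3=9, P4=2, P5=5, P6=0) → (P0=3, P1=3, P2=0, P3=10, P4=2, P5=6, P6=0)
step 7: fire t0:  (P0=3, P1=3, P2=0, P3=10, P4=2, P5=6, P6=0) → (P0=3, P1=3, P2=0, P3=11, P4=2, P5=7, P6=0)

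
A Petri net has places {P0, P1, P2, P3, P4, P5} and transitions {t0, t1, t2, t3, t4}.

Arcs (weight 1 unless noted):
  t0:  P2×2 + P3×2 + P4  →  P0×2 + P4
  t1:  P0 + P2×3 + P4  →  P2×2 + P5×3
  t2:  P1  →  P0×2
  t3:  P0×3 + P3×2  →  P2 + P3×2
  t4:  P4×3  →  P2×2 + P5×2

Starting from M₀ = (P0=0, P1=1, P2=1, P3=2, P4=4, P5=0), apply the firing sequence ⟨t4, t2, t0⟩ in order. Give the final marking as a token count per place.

step 1: fire t4:  (P0=0, P1=1, P2=1, P3=2, P4=4, P5=0) → (P0=0, P1=1, P2=3, P3=2, P4=1, P5=2)
step 2: fire t2:  (P0=0, P1=1, P2=3, P3=2, P4=1, P5=2) → (P0=2, P1=0, P2=3, P3=2, P4=1, P5=2)
step 3: fire t0:  (P0=2, P1=0, P2=3, P3=2, P4=1, P5=2) → (P0=4, P1=0, P2=1, P3=0, P4=1, P5=2)

(P0=4, P1=0, P2=1, P3=0, P4=1, P5=2)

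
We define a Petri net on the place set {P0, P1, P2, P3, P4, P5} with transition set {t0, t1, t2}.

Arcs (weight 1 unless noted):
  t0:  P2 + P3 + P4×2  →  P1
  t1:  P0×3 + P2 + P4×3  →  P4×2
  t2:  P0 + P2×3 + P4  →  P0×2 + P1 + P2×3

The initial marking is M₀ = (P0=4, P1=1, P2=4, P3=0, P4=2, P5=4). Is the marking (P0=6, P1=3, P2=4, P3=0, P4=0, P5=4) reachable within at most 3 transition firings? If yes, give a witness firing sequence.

YES — reachable via ⟨t2, t2⟩ (2 firings)

step 1: fire t2:  (P0=4, P1=1, P2=4, P3=0, P4=2, P5=4) → (P0=5, P1=2, P2=4, P3=0, P4=1, P5=4)
step 2: fire t2:  (P0=5, P1=2, P2=4, P3=0, P4=1, P5=4) → (P0=6, P1=3, P2=4, P3=0, P4=0, P5=4)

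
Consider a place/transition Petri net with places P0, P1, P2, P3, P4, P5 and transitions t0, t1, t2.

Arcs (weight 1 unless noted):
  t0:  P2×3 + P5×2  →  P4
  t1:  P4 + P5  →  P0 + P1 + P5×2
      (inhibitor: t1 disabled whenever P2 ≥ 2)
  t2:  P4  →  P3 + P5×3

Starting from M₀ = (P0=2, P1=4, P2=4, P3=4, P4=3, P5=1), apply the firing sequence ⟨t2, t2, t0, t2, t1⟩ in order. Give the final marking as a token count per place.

(P0=3, P1=5, P2=1, P3=7, P4=0, P5=9)

step 1: fire t2:  (P0=2, P1=4, P2=4, P3=4, P4=3, P5=1) → (P0=2, P1=4, P2=4, P3=5, P4=2, P5=4)
step 2: fire t2:  (P0=2, P1=4, P2=4, P3=5, P4=2, P5=4) → (P0=2, P1=4, P2=4, P3=6, P4=1, P5=7)
step 3: fire t0:  (P0=2, P1=4, P2=4, P3=6, P4=1, P5=7) → (P0=2, P1=4, P2=1, P3=6, P4=2, P5=5)
step 4: fire t2:  (P0=2, P1=4, P2=1, P3=6, P4=2, P5=5) → (P0=2, P1=4, P2=1, P3=7, P4=1, P5=8)
step 5: fire t1:  (P0=2, P1=4, P2=1, P3=7, P4=1, P5=8) → (P0=3, P1=5, P2=1, P3=7, P4=0, P5=9)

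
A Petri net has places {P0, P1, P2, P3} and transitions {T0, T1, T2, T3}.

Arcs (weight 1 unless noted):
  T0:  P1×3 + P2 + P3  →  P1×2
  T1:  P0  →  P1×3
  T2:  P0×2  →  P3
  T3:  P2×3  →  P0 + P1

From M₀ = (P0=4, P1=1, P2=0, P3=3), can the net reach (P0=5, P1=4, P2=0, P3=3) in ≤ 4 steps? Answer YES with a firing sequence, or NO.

NO — not reachable within 4 firings

depth 0: 1 marking
depth 1: 3 markings reached so far
depth 2: 6 markings reached so far
depth 3: 8 markings reached so far
depth 4: 9 markings reached so far
target is not among the 9 markings reachable within 4 steps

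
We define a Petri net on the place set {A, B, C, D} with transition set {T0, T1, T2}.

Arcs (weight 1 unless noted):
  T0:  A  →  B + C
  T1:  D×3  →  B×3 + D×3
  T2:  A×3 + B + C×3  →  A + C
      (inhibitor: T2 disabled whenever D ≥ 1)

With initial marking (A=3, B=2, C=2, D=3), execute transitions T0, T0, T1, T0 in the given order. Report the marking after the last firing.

(A=0, B=8, C=5, D=3)

step 1: fire T0:  (A=3, B=2, C=2, D=3) → (A=2, B=3, C=3, D=3)
step 2: fire T0:  (A=2, B=3, C=3, D=3) → (A=1, B=4, C=4, D=3)
step 3: fire T1:  (A=1, B=4, C=4, D=3) → (A=1, B=7, C=4, D=3)
step 4: fire T0:  (A=1, B=7, C=4, D=3) → (A=0, B=8, C=5, D=3)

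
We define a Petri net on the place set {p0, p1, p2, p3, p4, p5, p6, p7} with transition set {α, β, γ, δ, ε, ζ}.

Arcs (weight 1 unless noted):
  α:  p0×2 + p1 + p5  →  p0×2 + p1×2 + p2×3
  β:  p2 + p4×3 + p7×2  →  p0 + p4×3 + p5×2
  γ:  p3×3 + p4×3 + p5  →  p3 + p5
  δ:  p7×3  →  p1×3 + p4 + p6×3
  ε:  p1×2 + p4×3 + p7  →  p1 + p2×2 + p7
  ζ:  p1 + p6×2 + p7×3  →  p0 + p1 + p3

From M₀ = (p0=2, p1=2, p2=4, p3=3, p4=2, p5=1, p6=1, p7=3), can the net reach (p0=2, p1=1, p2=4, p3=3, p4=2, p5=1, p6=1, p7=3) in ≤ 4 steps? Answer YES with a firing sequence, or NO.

depth 0: 1 marking
depth 1: 3 markings reached so far
depth 2: 5 markings reached so far
depth 3: 6 markings reached so far
depth 4: 6 markings reached so far
(frontier empty at depth 4; search complete)
target is not among the 6 markings reachable within 4 steps

NO — not reachable within 4 firings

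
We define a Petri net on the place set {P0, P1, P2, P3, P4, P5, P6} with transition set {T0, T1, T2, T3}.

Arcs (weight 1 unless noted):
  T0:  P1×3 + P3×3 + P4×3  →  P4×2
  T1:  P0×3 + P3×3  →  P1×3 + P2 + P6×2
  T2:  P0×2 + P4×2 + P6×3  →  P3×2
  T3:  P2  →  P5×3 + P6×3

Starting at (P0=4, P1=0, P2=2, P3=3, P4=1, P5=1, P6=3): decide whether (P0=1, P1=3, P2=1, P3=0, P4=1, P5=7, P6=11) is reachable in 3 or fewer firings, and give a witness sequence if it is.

YES — reachable via ⟨T1, T3, T3⟩ (3 firings)

step 1: fire T1:  (P0=4, P1=0, P2=2, P3=3, P4=1, P5=1, P6=3) → (P0=1, P1=3, P2=3, P3=0, P4=1, P5=1, P6=5)
step 2: fire T3:  (P0=1, P1=3, P2=3, P3=0, P4=1, P5=1, P6=5) → (P0=1, P1=3, P2=2, P3=0, P4=1, P5=4, P6=8)
step 3: fire T3:  (P0=1, P1=3, P2=2, P3=0, P4=1, P5=4, P6=8) → (P0=1, P1=3, P2=1, P3=0, P4=1, P5=7, P6=11)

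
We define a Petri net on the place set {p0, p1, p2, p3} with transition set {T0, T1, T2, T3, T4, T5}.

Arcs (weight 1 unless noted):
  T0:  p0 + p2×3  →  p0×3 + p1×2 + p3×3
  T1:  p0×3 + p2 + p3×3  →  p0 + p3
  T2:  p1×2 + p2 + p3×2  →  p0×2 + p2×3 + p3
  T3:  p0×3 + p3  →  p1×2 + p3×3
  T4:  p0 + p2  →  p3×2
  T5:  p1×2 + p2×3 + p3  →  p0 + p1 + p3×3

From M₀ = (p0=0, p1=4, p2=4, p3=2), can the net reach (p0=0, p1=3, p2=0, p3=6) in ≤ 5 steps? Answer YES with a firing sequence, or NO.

YES — reachable via ⟨T5, T4⟩ (2 firings)

step 1: fire T5:  (p0=0, p1=4, p2=4, p3=2) → (p0=1, p1=3, p2=1, p3=4)
step 2: fire T4:  (p0=1, p1=3, p2=1, p3=4) → (p0=0, p1=3, p2=0, p3=6)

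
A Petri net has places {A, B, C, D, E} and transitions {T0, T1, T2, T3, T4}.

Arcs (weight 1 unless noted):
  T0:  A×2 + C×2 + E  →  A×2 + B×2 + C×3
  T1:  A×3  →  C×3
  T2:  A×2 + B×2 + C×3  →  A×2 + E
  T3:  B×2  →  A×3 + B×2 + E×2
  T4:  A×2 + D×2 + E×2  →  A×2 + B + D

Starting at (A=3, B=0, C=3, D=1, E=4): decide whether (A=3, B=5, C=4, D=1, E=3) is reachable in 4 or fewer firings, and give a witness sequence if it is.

depth 0: 1 marking
depth 1: 3 markings reached so far
depth 2: 7 markings reached so far
depth 3: 15 markings reached so far
depth 4: 28 markings reached so far
target is not among the 28 markings reachable within 4 steps

NO — not reachable within 4 firings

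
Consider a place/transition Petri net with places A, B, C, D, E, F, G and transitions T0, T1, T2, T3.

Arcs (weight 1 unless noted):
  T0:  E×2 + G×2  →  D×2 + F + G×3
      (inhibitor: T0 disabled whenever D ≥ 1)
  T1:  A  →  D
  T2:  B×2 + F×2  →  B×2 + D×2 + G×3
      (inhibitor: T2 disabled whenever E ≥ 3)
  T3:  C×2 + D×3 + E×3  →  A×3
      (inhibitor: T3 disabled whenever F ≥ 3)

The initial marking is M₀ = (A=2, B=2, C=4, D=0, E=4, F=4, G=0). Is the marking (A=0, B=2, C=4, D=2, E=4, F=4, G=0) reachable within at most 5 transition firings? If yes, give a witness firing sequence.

step 1: fire T1:  (A=2, B=2, C=4, D=0, E=4, F=4, G=0) → (A=1, B=2, C=4, D=1, E=4, F=4, G=0)
step 2: fire T1:  (A=1, B=2, C=4, D=1, E=4, F=4, G=0) → (A=0, B=2, C=4, D=2, E=4, F=4, G=0)

YES — reachable via ⟨T1, T1⟩ (2 firings)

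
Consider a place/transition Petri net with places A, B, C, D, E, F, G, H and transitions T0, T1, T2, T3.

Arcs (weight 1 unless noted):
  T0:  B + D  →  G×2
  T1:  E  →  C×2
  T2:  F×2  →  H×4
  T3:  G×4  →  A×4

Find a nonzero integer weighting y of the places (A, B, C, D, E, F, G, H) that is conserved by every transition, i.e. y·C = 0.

Incidence matrix C (rows=places, cols=transitions):
       T0   T1   T2   T3
    A   0    0    0    4
    B  -1    0    0    0
    C   0    2    0    0
    D  -1    0    0    0
    E   0   -1    0    0
    F   0    0   -2    0
    G   2    0    0   -4
    H   0    0    4    0

Candidate y = [0, 1, 0, -1, 0, 0, 0, 0]; check y·C column-wise:
  col T0: 1·-1 + -1·-1 + 0·2 = 0
  col T1: 1·0 + 0·2 + -1·0 + 0·-1 = 0
  col T2: 1·0 + -1·0 + 0·-2 + 0·4 = 0
  col T3: 0·4 + 1·0 + -1·0 + 0·-4 = 0

y = (A:0, B:1, C:0, D:-1, E:0, F:0, G:0, H:0)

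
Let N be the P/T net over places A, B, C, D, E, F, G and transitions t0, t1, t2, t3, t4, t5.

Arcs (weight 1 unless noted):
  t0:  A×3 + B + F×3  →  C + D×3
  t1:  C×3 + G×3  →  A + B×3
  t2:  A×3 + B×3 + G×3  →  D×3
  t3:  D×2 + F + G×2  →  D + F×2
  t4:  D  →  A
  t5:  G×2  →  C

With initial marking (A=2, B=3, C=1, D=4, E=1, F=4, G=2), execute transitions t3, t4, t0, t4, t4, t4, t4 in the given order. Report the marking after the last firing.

step 1: fire t3:  (A=2, B=3, C=1, D=4, E=1, F=4, G=2) → (A=2, B=3, C=1, D=3, E=1, F=5, G=0)
step 2: fire t4:  (A=2, B=3, C=1, D=3, E=1, F=5, G=0) → (A=3, B=3, C=1, D=2, E=1, F=5, G=0)
step 3: fire t0:  (A=3, B=3, C=1, D=2, E=1, F=5, G=0) → (A=0, B=2, C=2, D=5, E=1, F=2, G=0)
step 4: fire t4:  (A=0, B=2, C=2, D=5, E=1, F=2, G=0) → (A=1, B=2, C=2, D=4, E=1, F=2, G=0)
step 5: fire t4:  (A=1, B=2, C=2, D=4, E=1, F=2, G=0) → (A=2, B=2, C=2, D=3, E=1, F=2, G=0)
step 6: fire t4:  (A=2, B=2, C=2, D=3, E=1, F=2, G=0) → (A=3, B=2, C=2, D=2, E=1, F=2, G=0)
step 7: fire t4:  (A=3, B=2, C=2, D=2, E=1, F=2, G=0) → (A=4, B=2, C=2, D=1, E=1, F=2, G=0)

(A=4, B=2, C=2, D=1, E=1, F=2, G=0)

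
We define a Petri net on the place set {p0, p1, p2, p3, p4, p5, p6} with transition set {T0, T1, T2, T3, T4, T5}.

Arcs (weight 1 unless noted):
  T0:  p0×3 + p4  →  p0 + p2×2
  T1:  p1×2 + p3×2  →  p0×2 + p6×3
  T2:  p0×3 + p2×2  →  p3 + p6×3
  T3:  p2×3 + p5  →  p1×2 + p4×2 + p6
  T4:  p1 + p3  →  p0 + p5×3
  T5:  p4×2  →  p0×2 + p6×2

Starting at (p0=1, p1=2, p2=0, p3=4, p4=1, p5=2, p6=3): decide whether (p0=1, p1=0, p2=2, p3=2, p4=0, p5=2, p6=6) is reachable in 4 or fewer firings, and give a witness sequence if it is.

step 1: fire T1:  (p0=1, p1=2, p2=0, p3=4, p4=1, p5=2, p6=3) → (p0=3, p1=0, p2=0, p3=2, p4=1, p5=2, p6=6)
step 2: fire T0:  (p0=3, p1=0, p2=0, p3=2, p4=1, p5=2, p6=6) → (p0=1, p1=0, p2=2, p3=2, p4=0, p5=2, p6=6)

YES — reachable via ⟨T1, T0⟩ (2 firings)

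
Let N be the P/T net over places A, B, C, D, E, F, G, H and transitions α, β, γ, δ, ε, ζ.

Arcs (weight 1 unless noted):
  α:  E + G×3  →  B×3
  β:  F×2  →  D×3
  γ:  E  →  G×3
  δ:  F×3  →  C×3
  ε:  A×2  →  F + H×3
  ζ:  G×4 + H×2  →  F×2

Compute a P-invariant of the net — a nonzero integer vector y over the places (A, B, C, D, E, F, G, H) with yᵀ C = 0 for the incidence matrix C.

y = (A:3, B:6, C:6, D:4, E:9, F:6, G:3, H:0)

Incidence matrix C (rows=places, cols=transitions):
        α    β    γ    δ    ε    ζ
    A   0    0    0    0   -2    0
    B   3    0    0    0    0    0
    C   0    0    0    3    0    0
    D   0    3    0    0    0    0
    E  -1    0   -1    0    0    0
    F   0   -2    0   -3    1    2
    G  -3    0    3    0    0   -4
    H   0    0    0    0    3   -2

Candidate y = [3, 6, 6, 4, 9, 6, 3, 0]; check y·C column-wise:
  col α: 3·0 + 6·3 + 6·0 + 4·0 + 9·-1 + 6·0 + 3·-3 = 0
  col β: 3·0 + 6·0 + 6·0 + 4·3 + 9·0 + 6·-2 + 3·0 = 0
  col γ: 3·0 + 6·0 + 6·0 + 4·0 + 9·-1 + 6·0 + 3·3 = 0
  col δ: 3·0 + 6·0 + 6·3 + 4·0 + 9·0 + 6·-3 + 3·0 = 0
  col ε: 3·-2 + 6·0 + 6·0 + 4·0 + 9·0 + 6·1 + 3·0 + 0·3 = 0
  col ζ: 3·0 + 6·0 + 6·0 + 4·0 + 9·0 + 6·2 + 3·-4 + 0·-2 = 0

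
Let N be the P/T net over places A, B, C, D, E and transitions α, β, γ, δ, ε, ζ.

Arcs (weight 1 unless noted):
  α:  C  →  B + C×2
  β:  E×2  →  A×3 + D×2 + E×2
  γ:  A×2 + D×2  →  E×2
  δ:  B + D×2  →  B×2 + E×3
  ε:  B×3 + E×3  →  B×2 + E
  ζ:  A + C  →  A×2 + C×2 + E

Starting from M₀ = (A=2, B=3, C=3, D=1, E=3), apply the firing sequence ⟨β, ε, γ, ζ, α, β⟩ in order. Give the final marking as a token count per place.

step 1: fire β:  (A=2, B=3, C=3, D=1, E=3) → (A=5, B=3, C=3, D=3, E=3)
step 2: fire ε:  (A=5, B=3, C=3, D=3, E=3) → (A=5, B=2, C=3, D=3, E=1)
step 3: fire γ:  (A=5, B=2, C=3, D=3, E=1) → (A=3, B=2, C=3, D=1, E=3)
step 4: fire ζ:  (A=3, B=2, C=3, D=1, E=3) → (A=4, B=2, C=4, D=1, E=4)
step 5: fire α:  (A=4, B=2, C=4, D=1, E=4) → (A=4, B=3, C=5, D=1, E=4)
step 6: fire β:  (A=4, B=3, C=5, D=1, E=4) → (A=7, B=3, C=5, D=3, E=4)

(A=7, B=3, C=5, D=3, E=4)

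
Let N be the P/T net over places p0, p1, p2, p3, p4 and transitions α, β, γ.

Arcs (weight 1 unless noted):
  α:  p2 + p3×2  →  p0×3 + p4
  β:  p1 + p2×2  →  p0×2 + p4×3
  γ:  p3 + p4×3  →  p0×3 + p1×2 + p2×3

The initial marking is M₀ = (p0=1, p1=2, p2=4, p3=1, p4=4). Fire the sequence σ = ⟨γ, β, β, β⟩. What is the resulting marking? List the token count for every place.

(p0=10, p1=1, p2=1, p3=0, p4=10)

step 1: fire γ:  (p0=1, p1=2, p2=4, p3=1, p4=4) → (p0=4, p1=4, p2=7, p3=0, p4=1)
step 2: fire β:  (p0=4, p1=4, p2=7, p3=0, p4=1) → (p0=6, p1=3, p2=5, p3=0, p4=4)
step 3: fire β:  (p0=6, p1=3, p2=5, p3=0, p4=4) → (p0=8, p1=2, p2=3, p3=0, p4=7)
step 4: fire β:  (p0=8, p1=2, p2=3, p3=0, p4=7) → (p0=10, p1=1, p2=1, p3=0, p4=10)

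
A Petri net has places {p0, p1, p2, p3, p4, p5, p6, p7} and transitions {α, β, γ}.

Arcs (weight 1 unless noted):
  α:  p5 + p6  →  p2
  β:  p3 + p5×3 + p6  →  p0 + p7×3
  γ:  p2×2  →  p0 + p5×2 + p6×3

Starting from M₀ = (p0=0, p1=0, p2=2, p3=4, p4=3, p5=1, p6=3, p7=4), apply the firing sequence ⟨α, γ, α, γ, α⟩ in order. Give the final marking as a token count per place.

(p0=2, p1=0, p2=1, p3=4, p4=3, p5=2, p6=6, p7=4)

step 1: fire α:  (p0=0, p1=0, p2=2, p3=4, p4=3, p5=1, p6=3, p7=4) → (p0=0, p1=0, p2=3, p3=4, p4=3, p5=0, p6=2, p7=4)
step 2: fire γ:  (p0=0, p1=0, p2=3, p3=4, p4=3, p5=0, p6=2, p7=4) → (p0=1, p1=0, p2=1, p3=4, p4=3, p5=2, p6=5, p7=4)
step 3: fire α:  (p0=1, p1=0, p2=1, p3=4, p4=3, p5=2, p6=5, p7=4) → (p0=1, p1=0, p2=2, p3=4, p4=3, p5=1, p6=4, p7=4)
step 4: fire γ:  (p0=1, p1=0, p2=2, p3=4, p4=3, p5=1, p6=4, p7=4) → (p0=2, p1=0, p2=0, p3=4, p4=3, p5=3, p6=7, p7=4)
step 5: fire α:  (p0=2, p1=0, p2=0, p3=4, p4=3, p5=3, p6=7, p7=4) → (p0=2, p1=0, p2=1, p3=4, p4=3, p5=2, p6=6, p7=4)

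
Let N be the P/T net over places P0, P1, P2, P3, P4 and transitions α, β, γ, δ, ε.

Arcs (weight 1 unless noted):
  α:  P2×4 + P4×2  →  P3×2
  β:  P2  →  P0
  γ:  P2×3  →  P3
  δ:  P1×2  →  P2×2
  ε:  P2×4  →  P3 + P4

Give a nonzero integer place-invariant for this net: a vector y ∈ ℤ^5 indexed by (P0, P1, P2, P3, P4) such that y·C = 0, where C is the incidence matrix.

y = (P0:1, P1:1, P2:1, P3:3, P4:1)

Incidence matrix C (rows=places, cols=transitions):
        α    β    γ    δ    ε
   P0   0    1    0    0    0
   P1   0    0    0   -2    0
   P2  -4   -1   -3    2   -4
   P3   2    0    1    0    1
   P4  -2    0    0    0    1

Candidate y = [1, 1, 1, 3, 1]; check y·C column-wise:
  col α: 1·0 + 1·0 + 1·-4 + 3·2 + 1·-2 = 0
  col β: 1·1 + 1·0 + 1·-1 + 3·0 + 1·0 = 0
  col γ: 1·0 + 1·0 + 1·-3 + 3·1 + 1·0 = 0
  col δ: 1·0 + 1·-2 + 1·2 + 3·0 + 1·0 = 0
  col ε: 1·0 + 1·0 + 1·-4 + 3·1 + 1·1 = 0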